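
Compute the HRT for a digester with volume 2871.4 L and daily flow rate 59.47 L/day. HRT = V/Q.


HRT = V / Q
= 2871.4 / 59.47
= 48.2832 days

48.2832 days


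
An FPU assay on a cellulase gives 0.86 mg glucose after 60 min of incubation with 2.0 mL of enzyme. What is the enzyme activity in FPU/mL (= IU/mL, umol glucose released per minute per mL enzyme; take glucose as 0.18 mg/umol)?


Activity = glucose_mg / (0.18 mg/umol * V_mL * t_min)
= 0.86 / (0.18 * 2.0 * 60)
= 0.0398 FPU/mL

0.0398 FPU/mL


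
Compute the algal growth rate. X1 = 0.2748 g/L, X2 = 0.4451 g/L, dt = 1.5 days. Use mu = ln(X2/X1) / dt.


mu = ln(X2/X1) / dt
= ln(0.4451/0.2748) / 1.5
= 0.3215 per day

0.3215 per day


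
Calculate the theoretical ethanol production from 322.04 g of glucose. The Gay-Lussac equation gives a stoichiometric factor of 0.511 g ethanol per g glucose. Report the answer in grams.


Theoretical ethanol yield: m_EtOH = 0.511 * m_glucose
m_EtOH = 0.511 * 322.04 = 164.5624 g

164.5624 g


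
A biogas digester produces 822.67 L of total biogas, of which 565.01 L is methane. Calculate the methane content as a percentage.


CH4% = V_CH4 / V_total * 100
= 565.01 / 822.67 * 100
= 68.6800%

68.6800%


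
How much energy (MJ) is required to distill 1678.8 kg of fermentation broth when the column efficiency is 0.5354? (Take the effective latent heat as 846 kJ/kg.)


E = m * 846 / (eta * 1000)
= 1678.8 * 846 / (0.5354 * 1000)
= 2652.7172 MJ

2652.7172 MJ


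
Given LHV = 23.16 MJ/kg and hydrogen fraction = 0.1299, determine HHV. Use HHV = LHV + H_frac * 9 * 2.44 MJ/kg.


HHV = LHV + H_frac * 9 * 2.44
= 23.16 + 0.1299 * 9 * 2.44
= 26.0126 MJ/kg

26.0126 MJ/kg


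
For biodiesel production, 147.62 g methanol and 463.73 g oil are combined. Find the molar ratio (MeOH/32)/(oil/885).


Molar ratio = n_MeOH / n_oil = (MeOH/32) / (oil/885) = (MeOH * 885) / (32 * oil)
= (147.62 * 885) / (32 * 463.73)
= 8.8039

8.8039


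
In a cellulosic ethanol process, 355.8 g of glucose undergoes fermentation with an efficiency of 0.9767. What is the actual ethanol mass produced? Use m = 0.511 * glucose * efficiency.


Actual ethanol: m = 0.511 * 355.8 * 0.9767
m = 177.5775 g

177.5775 g


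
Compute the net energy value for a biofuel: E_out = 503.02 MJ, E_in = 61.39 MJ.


NEV = E_out - E_in
= 503.02 - 61.39
= 441.6300 MJ

441.6300 MJ


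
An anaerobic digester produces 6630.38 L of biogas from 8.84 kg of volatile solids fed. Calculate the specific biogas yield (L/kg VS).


Y = V / VS
= 6630.38 / 8.84
= 750.0430 L/kg VS

750.0430 L/kg VS


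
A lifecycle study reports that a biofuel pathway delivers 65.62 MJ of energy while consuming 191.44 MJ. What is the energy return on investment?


EROI = E_out / E_in
= 65.62 / 191.44
= 0.3428

0.3428


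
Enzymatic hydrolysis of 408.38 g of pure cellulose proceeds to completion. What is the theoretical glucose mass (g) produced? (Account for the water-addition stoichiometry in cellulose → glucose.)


glucose = cellulose * 180/162
= 408.38 * 180/162
= 453.7556 g

453.7556 g


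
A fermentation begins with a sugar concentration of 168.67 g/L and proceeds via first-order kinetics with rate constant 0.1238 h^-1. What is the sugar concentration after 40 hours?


S = S0 * exp(-k * t)
S = 168.67 * exp(-0.1238 * 40)
S = 1.1924 g/L

1.1924 g/L


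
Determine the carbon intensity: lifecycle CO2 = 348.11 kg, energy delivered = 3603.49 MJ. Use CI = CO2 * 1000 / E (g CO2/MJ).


CI = CO2 * 1000 / E
= 348.11 * 1000 / 3603.49
= 96.6036 g CO2/MJ

96.6036 g CO2/MJ


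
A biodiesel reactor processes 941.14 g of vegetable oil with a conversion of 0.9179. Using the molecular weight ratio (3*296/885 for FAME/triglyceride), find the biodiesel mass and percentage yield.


m_FAME = oil * conv * (3 * 296 / 885) = oil * conv * (888/885)
= 941.14 * 0.9179 * 888 / 885
= 866.8008 g
Y = m_FAME / oil * 100 = conv * (888/885) * 100
= 0.9179 * 888 / 885 * 100
= 92.10%

866.8008 g FAME; Y = 92.10%


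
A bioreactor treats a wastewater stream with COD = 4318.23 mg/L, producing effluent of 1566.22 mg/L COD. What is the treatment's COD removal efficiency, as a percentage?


eta = (COD_in - COD_out) / COD_in * 100
= (4318.23 - 1566.22) / 4318.23 * 100
= 63.7300%

63.7300%


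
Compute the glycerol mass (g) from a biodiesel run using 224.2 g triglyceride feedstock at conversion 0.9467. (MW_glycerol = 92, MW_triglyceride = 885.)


glycerol = oil * conv * (92/885)
= 224.2 * 0.9467 * 92 / 885
= 22.0644 g

22.0644 g


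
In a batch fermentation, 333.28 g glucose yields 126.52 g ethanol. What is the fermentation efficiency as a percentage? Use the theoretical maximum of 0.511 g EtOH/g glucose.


Fermentation efficiency = (actual / (0.511 * glucose)) * 100
= (126.52 / (0.511 * 333.28)) * 100
= 74.2898%

74.2898%


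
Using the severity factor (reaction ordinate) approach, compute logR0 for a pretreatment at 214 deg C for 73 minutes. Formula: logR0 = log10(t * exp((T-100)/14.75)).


logR0 = log10(t * exp((T - 100) / 14.75))
= log10(73 * exp((214 - 100) / 14.75))
= 5.2199

5.2199


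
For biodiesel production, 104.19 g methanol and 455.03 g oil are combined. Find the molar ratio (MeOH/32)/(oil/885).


Molar ratio = n_MeOH / n_oil = (MeOH/32) / (oil/885) = (MeOH * 885) / (32 * oil)
= (104.19 * 885) / (32 * 455.03)
= 6.3326

6.3326


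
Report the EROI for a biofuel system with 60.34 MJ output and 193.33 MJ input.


EROI = E_out / E_in
= 60.34 / 193.33
= 0.3121

0.3121


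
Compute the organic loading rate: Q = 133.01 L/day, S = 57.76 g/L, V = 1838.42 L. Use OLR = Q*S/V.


OLR = Q * S / V
= 133.01 * 57.76 / 1838.42
= 4.1789 g/L/day

4.1789 g/L/day


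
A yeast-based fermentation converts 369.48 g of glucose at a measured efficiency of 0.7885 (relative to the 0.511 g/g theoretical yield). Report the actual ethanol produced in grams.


Actual ethanol: m = 0.511 * 369.48 * 0.7885
m = 148.8722 g

148.8722 g


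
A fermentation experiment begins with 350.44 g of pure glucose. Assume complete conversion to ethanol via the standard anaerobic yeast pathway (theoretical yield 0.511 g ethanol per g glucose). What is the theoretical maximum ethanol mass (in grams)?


Theoretical ethanol yield: m_EtOH = 0.511 * m_glucose
m_EtOH = 0.511 * 350.44 = 179.0748 g

179.0748 g


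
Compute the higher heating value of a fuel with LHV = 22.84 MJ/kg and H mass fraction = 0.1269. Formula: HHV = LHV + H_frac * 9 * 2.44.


HHV = LHV + H_frac * 9 * 2.44
= 22.84 + 0.1269 * 9 * 2.44
= 25.6267 MJ/kg

25.6267 MJ/kg


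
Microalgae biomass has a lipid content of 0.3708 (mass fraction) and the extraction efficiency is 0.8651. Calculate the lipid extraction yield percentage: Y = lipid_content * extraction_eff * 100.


Y = lipid_content * extraction_eff * 100
= 0.3708 * 0.8651 * 100
= 32.0779%

32.0779%


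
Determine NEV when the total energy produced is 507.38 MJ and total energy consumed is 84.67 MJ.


NEV = E_out - E_in
= 507.38 - 84.67
= 422.7100 MJ

422.7100 MJ


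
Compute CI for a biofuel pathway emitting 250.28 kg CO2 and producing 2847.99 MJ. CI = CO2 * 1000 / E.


CI = CO2 * 1000 / E
= 250.28 * 1000 / 2847.99
= 87.8795 g CO2/MJ

87.8795 g CO2/MJ


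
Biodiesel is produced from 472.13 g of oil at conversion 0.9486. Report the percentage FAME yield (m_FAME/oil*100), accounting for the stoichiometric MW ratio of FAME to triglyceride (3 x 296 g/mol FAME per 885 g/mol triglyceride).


m_FAME = oil * conv * (3 * 296 / 885) = oil * conv * (888/885)
= 472.13 * 0.9486 * 888 / 885
= 449.3807 g
Y = m_FAME / oil * 100 = conv * (888/885) * 100
= 0.9486 * 888 / 885 * 100
= 95.18%

95.18%


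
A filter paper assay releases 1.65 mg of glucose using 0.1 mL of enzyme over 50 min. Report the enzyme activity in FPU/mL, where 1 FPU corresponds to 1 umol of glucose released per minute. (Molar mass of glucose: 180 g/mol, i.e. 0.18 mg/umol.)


Activity = glucose_mg / (0.18 mg/umol * V_mL * t_min)
= 1.65 / (0.18 * 0.1 * 50)
= 1.8333 FPU/mL

1.8333 FPU/mL


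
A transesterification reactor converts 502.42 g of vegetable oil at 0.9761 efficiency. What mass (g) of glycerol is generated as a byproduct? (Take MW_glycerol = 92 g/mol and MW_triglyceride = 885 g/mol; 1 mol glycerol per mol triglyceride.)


glycerol = oil * conv * (92/885)
= 502.42 * 0.9761 * 92 / 885
= 50.9807 g

50.9807 g


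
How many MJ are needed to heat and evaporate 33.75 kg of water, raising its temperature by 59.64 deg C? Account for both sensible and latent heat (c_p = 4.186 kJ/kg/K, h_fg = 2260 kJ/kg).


E = m_water * (4.186 * dT + 2260) / 1000
= 33.75 * (4.186 * 59.64 + 2260) / 1000
= 84.7008 MJ

84.7008 MJ


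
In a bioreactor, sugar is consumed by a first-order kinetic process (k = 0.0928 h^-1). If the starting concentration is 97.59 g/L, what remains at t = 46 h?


S = S0 * exp(-k * t)
S = 97.59 * exp(-0.0928 * 46)
S = 1.3661 g/L

1.3661 g/L


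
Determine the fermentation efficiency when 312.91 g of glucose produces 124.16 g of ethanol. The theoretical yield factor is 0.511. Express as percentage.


Fermentation efficiency = (actual / (0.511 * glucose)) * 100
= (124.16 / (0.511 * 312.91)) * 100
= 77.6500%

77.6500%


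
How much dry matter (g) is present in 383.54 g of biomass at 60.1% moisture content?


Wd = Ww * (1 - MC/100)
= 383.54 * (1 - 60.1/100)
= 153.0325 g

153.0325 g


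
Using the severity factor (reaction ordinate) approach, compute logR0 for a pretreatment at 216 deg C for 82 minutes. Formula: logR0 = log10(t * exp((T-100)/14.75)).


logR0 = log10(t * exp((T - 100) / 14.75))
= log10(82 * exp((216 - 100) / 14.75))
= 5.3293

5.3293


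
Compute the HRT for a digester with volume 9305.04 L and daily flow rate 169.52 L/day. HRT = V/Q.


HRT = V / Q
= 9305.04 / 169.52
= 54.8905 days

54.8905 days


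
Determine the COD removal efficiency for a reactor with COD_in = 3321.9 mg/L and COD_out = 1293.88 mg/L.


eta = (COD_in - COD_out) / COD_in * 100
= (3321.9 - 1293.88) / 3321.9 * 100
= 61.0500%

61.0500%


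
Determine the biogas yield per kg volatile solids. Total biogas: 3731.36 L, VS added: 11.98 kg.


Y = V / VS
= 3731.36 / 11.98
= 311.4658 L/kg VS

311.4658 L/kg VS


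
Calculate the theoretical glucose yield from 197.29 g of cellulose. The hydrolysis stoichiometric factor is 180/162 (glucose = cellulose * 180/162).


glucose = cellulose * 180/162
= 197.29 * 180/162
= 219.2111 g

219.2111 g


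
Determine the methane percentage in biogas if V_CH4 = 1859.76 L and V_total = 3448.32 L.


CH4% = V_CH4 / V_total * 100
= 1859.76 / 3448.32 * 100
= 53.9323%

53.9323%


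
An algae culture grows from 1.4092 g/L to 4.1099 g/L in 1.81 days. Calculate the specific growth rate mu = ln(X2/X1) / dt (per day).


mu = ln(X2/X1) / dt
= ln(4.1099/1.4092) / 1.81
= 0.5914 per day

0.5914 per day


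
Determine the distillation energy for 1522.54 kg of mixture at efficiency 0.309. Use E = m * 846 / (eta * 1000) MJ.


E = m * 846 / (eta * 1000)
= 1522.54 * 846 / (0.309 * 1000)
= 4168.5076 MJ

4168.5076 MJ


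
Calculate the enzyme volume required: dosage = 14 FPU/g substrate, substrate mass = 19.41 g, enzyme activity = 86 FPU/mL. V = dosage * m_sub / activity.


V = dosage * m_sub / activity
V = 14 * 19.41 / 86
V = 3.1598 mL

3.1598 mL


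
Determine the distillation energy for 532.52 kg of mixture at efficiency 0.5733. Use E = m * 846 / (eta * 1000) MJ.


E = m * 846 / (eta * 1000)
= 532.52 * 846 / (0.5733 * 1000)
= 785.8223 MJ

785.8223 MJ


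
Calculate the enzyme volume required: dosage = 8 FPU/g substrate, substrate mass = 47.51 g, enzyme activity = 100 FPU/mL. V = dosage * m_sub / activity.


V = dosage * m_sub / activity
V = 8 * 47.51 / 100
V = 3.8008 mL

3.8008 mL


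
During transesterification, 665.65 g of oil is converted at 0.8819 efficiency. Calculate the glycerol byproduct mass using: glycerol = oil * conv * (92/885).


glycerol = oil * conv * (92/885)
= 665.65 * 0.8819 * 92 / 885
= 61.0253 g

61.0253 g


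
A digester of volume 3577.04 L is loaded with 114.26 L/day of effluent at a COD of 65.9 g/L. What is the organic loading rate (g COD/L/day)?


OLR = Q * S / V
= 114.26 * 65.9 / 3577.04
= 2.1050 g/L/day

2.1050 g/L/day


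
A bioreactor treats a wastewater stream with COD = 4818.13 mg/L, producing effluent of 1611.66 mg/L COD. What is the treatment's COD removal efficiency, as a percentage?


eta = (COD_in - COD_out) / COD_in * 100
= (4818.13 - 1611.66) / 4818.13 * 100
= 66.5501%

66.5501%


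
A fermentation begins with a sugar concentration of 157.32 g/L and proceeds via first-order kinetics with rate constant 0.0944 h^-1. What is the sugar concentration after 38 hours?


S = S0 * exp(-k * t)
S = 157.32 * exp(-0.0944 * 38)
S = 4.3539 g/L

4.3539 g/L


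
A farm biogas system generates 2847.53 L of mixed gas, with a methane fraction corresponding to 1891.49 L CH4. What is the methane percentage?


CH4% = V_CH4 / V_total * 100
= 1891.49 / 2847.53 * 100
= 66.4256%

66.4256%


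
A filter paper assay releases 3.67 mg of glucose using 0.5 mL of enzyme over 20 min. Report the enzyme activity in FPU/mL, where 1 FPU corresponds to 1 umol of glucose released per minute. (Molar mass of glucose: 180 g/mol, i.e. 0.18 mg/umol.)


Activity = glucose_mg / (0.18 mg/umol * V_mL * t_min)
= 3.67 / (0.18 * 0.5 * 20)
= 2.0389 FPU/mL

2.0389 FPU/mL


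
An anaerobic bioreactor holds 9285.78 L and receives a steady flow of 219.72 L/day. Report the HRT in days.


HRT = V / Q
= 9285.78 / 219.72
= 42.2619 days

42.2619 days


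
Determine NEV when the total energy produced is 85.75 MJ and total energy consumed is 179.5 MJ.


NEV = E_out - E_in
= 85.75 - 179.5
= -93.7500 MJ

-93.7500 MJ


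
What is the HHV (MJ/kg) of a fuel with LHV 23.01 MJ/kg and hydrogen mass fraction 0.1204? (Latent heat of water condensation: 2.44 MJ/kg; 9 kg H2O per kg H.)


HHV = LHV + H_frac * 9 * 2.44
= 23.01 + 0.1204 * 9 * 2.44
= 25.6540 MJ/kg

25.6540 MJ/kg


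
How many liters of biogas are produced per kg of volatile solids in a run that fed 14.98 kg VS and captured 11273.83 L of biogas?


Y = V / VS
= 11273.83 / 14.98
= 752.5921 L/kg VS

752.5921 L/kg VS


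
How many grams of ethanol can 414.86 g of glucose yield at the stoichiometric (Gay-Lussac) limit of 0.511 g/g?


Theoretical ethanol yield: m_EtOH = 0.511 * m_glucose
m_EtOH = 0.511 * 414.86 = 211.9935 g

211.9935 g


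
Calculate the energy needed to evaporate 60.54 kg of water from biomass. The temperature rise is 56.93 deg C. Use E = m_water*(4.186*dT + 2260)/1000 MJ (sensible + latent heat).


E = m_water * (4.186 * dT + 2260) / 1000
= 60.54 * (4.186 * 56.93 + 2260) / 1000
= 151.2476 MJ

151.2476 MJ


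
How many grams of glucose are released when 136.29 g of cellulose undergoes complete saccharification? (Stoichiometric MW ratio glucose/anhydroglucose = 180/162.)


glucose = cellulose * 180/162
= 136.29 * 180/162
= 151.4333 g

151.4333 g


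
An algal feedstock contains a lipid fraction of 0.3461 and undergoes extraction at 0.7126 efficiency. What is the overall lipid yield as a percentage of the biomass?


Y = lipid_content * extraction_eff * 100
= 0.3461 * 0.7126 * 100
= 24.6631%

24.6631%


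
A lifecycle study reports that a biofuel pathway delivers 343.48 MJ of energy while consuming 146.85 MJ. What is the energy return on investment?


EROI = E_out / E_in
= 343.48 / 146.85
= 2.3390

2.3390


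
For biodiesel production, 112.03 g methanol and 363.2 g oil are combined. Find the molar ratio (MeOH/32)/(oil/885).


Molar ratio = n_MeOH / n_oil = (MeOH/32) / (oil/885) = (MeOH * 885) / (32 * oil)
= (112.03 * 885) / (32 * 363.2)
= 8.5306

8.5306


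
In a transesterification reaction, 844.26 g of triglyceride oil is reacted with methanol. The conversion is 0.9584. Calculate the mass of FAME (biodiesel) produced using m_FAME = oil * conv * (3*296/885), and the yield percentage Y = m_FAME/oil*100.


m_FAME = oil * conv * (3 * 296 / 885) = oil * conv * (888/885)
= 844.26 * 0.9584 * 888 / 885
= 811.8816 g
Y = m_FAME / oil * 100 = conv * (888/885) * 100
= 0.9584 * 888 / 885 * 100
= 96.16%

811.8816 g FAME; Y = 96.16%


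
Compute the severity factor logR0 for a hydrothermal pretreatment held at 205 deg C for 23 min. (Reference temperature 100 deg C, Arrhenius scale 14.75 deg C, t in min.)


logR0 = log10(t * exp((T - 100) / 14.75))
= log10(23 * exp((205 - 100) / 14.75))
= 4.4533

4.4533


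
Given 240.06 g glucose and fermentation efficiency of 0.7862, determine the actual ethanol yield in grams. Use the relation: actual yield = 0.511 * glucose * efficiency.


Actual ethanol: m = 0.511 * 240.06 * 0.7862
m = 96.4437 g

96.4437 g


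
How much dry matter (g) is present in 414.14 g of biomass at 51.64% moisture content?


Wd = Ww * (1 - MC/100)
= 414.14 * (1 - 51.64/100)
= 200.2781 g

200.2781 g


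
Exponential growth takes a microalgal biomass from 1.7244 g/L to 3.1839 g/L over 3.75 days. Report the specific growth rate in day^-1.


mu = ln(X2/X1) / dt
= ln(3.1839/1.7244) / 3.75
= 0.1635 per day

0.1635 per day


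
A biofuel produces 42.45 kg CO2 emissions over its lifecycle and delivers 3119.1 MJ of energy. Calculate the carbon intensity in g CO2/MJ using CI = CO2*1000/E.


CI = CO2 * 1000 / E
= 42.45 * 1000 / 3119.1
= 13.6097 g CO2/MJ

13.6097 g CO2/MJ


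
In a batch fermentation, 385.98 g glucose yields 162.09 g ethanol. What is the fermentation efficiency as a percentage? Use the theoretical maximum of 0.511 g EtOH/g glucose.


Fermentation efficiency = (actual / (0.511 * glucose)) * 100
= (162.09 / (0.511 * 385.98)) * 100
= 82.1808%

82.1808%


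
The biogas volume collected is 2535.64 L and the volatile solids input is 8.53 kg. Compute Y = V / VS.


Y = V / VS
= 2535.64 / 8.53
= 297.2614 L/kg VS

297.2614 L/kg VS


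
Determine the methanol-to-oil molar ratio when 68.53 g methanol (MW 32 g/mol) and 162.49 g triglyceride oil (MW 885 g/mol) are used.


Molar ratio = n_MeOH / n_oil = (MeOH/32) / (oil/885) = (MeOH * 885) / (32 * oil)
= (68.53 * 885) / (32 * 162.49)
= 11.6640

11.6640


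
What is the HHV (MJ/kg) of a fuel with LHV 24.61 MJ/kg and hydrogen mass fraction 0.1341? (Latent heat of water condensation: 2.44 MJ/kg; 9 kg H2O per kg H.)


HHV = LHV + H_frac * 9 * 2.44
= 24.61 + 0.1341 * 9 * 2.44
= 27.5548 MJ/kg

27.5548 MJ/kg


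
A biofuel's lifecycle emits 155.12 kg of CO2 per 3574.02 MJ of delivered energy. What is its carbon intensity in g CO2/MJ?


CI = CO2 * 1000 / E
= 155.12 * 1000 / 3574.02
= 43.4021 g CO2/MJ

43.4021 g CO2/MJ


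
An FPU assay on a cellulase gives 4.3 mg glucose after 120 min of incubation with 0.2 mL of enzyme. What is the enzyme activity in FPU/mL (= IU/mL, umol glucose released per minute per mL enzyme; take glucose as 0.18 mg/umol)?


Activity = glucose_mg / (0.18 mg/umol * V_mL * t_min)
= 4.3 / (0.18 * 0.2 * 120)
= 0.9954 FPU/mL

0.9954 FPU/mL


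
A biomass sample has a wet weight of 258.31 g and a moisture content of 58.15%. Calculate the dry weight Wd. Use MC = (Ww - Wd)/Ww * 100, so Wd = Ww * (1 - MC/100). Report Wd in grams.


Wd = Ww * (1 - MC/100)
= 258.31 * (1 - 58.15/100)
= 108.1027 g

108.1027 g


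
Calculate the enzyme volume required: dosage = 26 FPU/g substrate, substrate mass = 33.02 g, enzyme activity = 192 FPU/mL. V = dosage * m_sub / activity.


V = dosage * m_sub / activity
V = 26 * 33.02 / 192
V = 4.4715 mL

4.4715 mL


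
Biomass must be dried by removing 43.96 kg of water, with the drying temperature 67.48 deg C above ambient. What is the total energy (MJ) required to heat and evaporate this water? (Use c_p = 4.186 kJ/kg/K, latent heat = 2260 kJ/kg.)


E = m_water * (4.186 * dT + 2260) / 1000
= 43.96 * (4.186 * 67.48 + 2260) / 1000
= 111.7670 MJ

111.7670 MJ


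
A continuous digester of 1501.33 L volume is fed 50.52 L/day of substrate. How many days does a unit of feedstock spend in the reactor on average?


HRT = V / Q
= 1501.33 / 50.52
= 29.7175 days

29.7175 days


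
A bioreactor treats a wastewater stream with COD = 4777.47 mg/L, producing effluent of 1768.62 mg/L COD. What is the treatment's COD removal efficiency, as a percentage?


eta = (COD_in - COD_out) / COD_in * 100
= (4777.47 - 1768.62) / 4777.47 * 100
= 62.9800%

62.9800%


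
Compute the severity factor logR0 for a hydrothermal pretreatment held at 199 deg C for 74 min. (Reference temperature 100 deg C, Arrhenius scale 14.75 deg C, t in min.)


logR0 = log10(t * exp((T - 100) / 14.75))
= log10(74 * exp((199 - 100) / 14.75))
= 4.7842

4.7842


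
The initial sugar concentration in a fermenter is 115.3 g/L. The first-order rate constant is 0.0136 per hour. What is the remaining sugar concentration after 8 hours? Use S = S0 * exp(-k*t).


S = S0 * exp(-k * t)
S = 115.3 * exp(-0.0136 * 8)
S = 103.4137 g/L

103.4137 g/L


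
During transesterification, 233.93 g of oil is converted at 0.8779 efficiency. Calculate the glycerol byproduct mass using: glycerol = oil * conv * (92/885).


glycerol = oil * conv * (92/885)
= 233.93 * 0.8779 * 92 / 885
= 21.3489 g

21.3489 g


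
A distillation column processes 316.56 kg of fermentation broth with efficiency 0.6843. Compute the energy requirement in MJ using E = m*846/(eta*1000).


E = m * 846 / (eta * 1000)
= 316.56 * 846 / (0.6843 * 1000)
= 391.3631 MJ

391.3631 MJ


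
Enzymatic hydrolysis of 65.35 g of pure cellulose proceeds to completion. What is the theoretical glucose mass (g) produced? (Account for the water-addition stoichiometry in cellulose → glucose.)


glucose = cellulose * 180/162
= 65.35 * 180/162
= 72.6111 g

72.6111 g


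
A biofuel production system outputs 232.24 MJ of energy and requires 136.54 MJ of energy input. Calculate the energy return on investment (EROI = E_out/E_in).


EROI = E_out / E_in
= 232.24 / 136.54
= 1.7009

1.7009


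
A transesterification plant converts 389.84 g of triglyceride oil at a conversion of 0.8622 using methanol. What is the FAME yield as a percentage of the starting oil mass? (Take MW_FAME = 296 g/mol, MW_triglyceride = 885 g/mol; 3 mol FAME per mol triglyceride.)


m_FAME = oil * conv * (3 * 296 / 885) = oil * conv * (888/885)
= 389.84 * 0.8622 * 888 / 885
= 337.2594 g
Y = m_FAME / oil * 100 = conv * (888/885) * 100
= 0.8622 * 888 / 885 * 100
= 86.51%

86.51%


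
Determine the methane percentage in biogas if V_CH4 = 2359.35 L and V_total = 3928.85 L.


CH4% = V_CH4 / V_total * 100
= 2359.35 / 3928.85 * 100
= 60.0519%

60.0519%


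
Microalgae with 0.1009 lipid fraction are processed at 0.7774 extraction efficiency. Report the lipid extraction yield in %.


Y = lipid_content * extraction_eff * 100
= 0.1009 * 0.7774 * 100
= 7.8440%

7.8440%


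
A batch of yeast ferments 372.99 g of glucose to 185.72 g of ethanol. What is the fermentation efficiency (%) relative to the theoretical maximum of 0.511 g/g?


Fermentation efficiency = (actual / (0.511 * glucose)) * 100
= (185.72 / (0.511 * 372.99)) * 100
= 97.4407%

97.4407%


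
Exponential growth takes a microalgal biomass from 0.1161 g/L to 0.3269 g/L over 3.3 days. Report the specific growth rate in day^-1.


mu = ln(X2/X1) / dt
= ln(0.3269/0.1161) / 3.3
= 0.3137 per day

0.3137 per day


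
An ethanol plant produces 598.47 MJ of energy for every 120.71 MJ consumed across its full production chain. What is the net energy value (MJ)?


NEV = E_out - E_in
= 598.47 - 120.71
= 477.7600 MJ

477.7600 MJ


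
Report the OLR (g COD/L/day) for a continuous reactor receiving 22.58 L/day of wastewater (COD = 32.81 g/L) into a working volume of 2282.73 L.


OLR = Q * S / V
= 22.58 * 32.81 / 2282.73
= 0.3245 g/L/day

0.3245 g/L/day


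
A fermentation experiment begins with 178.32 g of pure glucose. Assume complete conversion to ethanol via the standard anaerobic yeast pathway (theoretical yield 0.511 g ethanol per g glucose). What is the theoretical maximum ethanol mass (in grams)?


Theoretical ethanol yield: m_EtOH = 0.511 * m_glucose
m_EtOH = 0.511 * 178.32 = 91.1215 g

91.1215 g


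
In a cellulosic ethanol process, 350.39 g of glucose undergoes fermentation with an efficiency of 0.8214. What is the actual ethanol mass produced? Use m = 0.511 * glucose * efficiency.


Actual ethanol: m = 0.511 * 350.39 * 0.8214
m = 147.0711 g

147.0711 g


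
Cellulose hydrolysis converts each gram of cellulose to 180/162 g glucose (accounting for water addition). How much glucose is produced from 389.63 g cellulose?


glucose = cellulose * 180/162
= 389.63 * 180/162
= 432.9222 g

432.9222 g


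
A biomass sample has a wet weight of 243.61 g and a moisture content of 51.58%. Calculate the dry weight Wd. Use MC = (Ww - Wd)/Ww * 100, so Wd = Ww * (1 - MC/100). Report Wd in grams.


Wd = Ww * (1 - MC/100)
= 243.61 * (1 - 51.58/100)
= 117.9560 g

117.9560 g


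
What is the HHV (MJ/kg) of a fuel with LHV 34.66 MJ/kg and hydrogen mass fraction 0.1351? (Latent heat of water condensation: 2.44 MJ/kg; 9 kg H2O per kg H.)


HHV = LHV + H_frac * 9 * 2.44
= 34.66 + 0.1351 * 9 * 2.44
= 37.6268 MJ/kg

37.6268 MJ/kg


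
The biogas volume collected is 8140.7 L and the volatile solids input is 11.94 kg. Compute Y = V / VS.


Y = V / VS
= 8140.7 / 11.94
= 681.8007 L/kg VS

681.8007 L/kg VS


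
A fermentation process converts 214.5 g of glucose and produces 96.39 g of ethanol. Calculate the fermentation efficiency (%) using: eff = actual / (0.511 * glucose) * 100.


Fermentation efficiency = (actual / (0.511 * glucose)) * 100
= (96.39 / (0.511 * 214.5)) * 100
= 87.9395%

87.9395%


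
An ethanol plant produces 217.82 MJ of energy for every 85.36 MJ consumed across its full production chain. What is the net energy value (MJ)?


NEV = E_out - E_in
= 217.82 - 85.36
= 132.4600 MJ

132.4600 MJ


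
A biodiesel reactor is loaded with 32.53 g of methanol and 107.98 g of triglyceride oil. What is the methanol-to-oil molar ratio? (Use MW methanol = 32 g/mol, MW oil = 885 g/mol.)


Molar ratio = n_MeOH / n_oil = (MeOH/32) / (oil/885) = (MeOH * 885) / (32 * oil)
= (32.53 * 885) / (32 * 107.98)
= 8.3317

8.3317


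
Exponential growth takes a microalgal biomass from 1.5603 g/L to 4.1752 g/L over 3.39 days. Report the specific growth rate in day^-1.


mu = ln(X2/X1) / dt
= ln(4.1752/1.5603) / 3.39
= 0.2903 per day

0.2903 per day


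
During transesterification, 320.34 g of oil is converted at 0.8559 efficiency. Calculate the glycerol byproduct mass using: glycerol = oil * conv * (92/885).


glycerol = oil * conv * (92/885)
= 320.34 * 0.8559 * 92 / 885
= 28.5022 g

28.5022 g


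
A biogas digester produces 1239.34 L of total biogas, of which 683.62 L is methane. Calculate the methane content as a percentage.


CH4% = V_CH4 / V_total * 100
= 683.62 / 1239.34 * 100
= 55.1600%

55.1600%


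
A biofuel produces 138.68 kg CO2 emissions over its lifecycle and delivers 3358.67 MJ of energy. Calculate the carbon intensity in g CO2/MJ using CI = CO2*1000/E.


CI = CO2 * 1000 / E
= 138.68 * 1000 / 3358.67
= 41.2902 g CO2/MJ

41.2902 g CO2/MJ


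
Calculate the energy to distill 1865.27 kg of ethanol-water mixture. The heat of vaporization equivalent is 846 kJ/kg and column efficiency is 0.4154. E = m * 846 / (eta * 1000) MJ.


E = m * 846 / (eta * 1000)
= 1865.27 * 846 / (0.4154 * 1000)
= 3798.7925 MJ

3798.7925 MJ


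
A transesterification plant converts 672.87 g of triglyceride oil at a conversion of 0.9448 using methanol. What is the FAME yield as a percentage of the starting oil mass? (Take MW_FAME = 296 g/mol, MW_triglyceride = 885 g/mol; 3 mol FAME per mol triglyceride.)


m_FAME = oil * conv * (3 * 296 / 885) = oil * conv * (888/885)
= 672.87 * 0.9448 * 888 / 885
= 637.8826 g
Y = m_FAME / oil * 100 = conv * (888/885) * 100
= 0.9448 * 888 / 885 * 100
= 94.80%

94.80%


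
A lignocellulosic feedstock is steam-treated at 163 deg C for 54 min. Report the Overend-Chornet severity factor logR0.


logR0 = log10(t * exp((T - 100) / 14.75))
= log10(54 * exp((163 - 100) / 14.75))
= 3.5873

3.5873


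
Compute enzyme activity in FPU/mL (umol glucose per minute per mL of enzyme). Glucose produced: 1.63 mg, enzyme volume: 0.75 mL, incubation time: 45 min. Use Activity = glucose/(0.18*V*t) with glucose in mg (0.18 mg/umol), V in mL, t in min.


Activity = glucose_mg / (0.18 mg/umol * V_mL * t_min)
= 1.63 / (0.18 * 0.75 * 45)
= 0.2683 FPU/mL

0.2683 FPU/mL


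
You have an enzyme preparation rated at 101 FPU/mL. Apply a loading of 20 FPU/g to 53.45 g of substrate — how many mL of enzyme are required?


V = dosage * m_sub / activity
V = 20 * 53.45 / 101
V = 10.5842 mL

10.5842 mL


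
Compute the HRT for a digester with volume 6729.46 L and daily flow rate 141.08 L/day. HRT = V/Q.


HRT = V / Q
= 6729.46 / 141.08
= 47.6996 days

47.6996 days


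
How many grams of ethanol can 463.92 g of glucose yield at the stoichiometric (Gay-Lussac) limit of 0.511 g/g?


Theoretical ethanol yield: m_EtOH = 0.511 * m_glucose
m_EtOH = 0.511 * 463.92 = 237.0631 g

237.0631 g


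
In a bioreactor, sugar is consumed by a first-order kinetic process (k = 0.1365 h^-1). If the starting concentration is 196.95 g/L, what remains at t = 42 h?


S = S0 * exp(-k * t)
S = 196.95 * exp(-0.1365 * 42)
S = 0.6376 g/L

0.6376 g/L


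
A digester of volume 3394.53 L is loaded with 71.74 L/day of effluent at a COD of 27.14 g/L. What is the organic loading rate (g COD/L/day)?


OLR = Q * S / V
= 71.74 * 27.14 / 3394.53
= 0.5736 g/L/day

0.5736 g/L/day


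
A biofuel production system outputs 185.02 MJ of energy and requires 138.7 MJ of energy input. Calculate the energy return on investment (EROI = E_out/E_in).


EROI = E_out / E_in
= 185.02 / 138.7
= 1.3340

1.3340


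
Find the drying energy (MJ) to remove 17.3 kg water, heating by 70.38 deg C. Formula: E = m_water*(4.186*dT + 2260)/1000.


E = m_water * (4.186 * dT + 2260) / 1000
= 17.3 * (4.186 * 70.38 + 2260) / 1000
= 44.1948 MJ

44.1948 MJ


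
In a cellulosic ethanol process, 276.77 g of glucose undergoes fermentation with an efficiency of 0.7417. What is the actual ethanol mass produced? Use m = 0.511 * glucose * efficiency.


Actual ethanol: m = 0.511 * 276.77 * 0.7417
m = 104.8982 g

104.8982 g


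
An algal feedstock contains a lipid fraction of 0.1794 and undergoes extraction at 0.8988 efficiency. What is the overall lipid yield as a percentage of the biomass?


Y = lipid_content * extraction_eff * 100
= 0.1794 * 0.8988 * 100
= 16.1245%

16.1245%


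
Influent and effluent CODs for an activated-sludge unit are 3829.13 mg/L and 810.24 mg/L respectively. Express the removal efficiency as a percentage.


eta = (COD_in - COD_out) / COD_in * 100
= (3829.13 - 810.24) / 3829.13 * 100
= 78.8401%

78.8401%


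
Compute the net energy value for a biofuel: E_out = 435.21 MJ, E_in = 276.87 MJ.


NEV = E_out - E_in
= 435.21 - 276.87
= 158.3400 MJ

158.3400 MJ


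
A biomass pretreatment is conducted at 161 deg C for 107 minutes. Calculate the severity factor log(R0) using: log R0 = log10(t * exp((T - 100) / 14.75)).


logR0 = log10(t * exp((T - 100) / 14.75))
= log10(107 * exp((161 - 100) / 14.75))
= 3.8254

3.8254


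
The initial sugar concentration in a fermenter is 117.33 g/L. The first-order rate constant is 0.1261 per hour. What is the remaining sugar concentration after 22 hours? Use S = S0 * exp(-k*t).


S = S0 * exp(-k * t)
S = 117.33 * exp(-0.1261 * 22)
S = 7.3213 g/L

7.3213 g/L


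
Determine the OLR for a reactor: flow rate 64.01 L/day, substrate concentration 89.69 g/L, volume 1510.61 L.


OLR = Q * S / V
= 64.01 * 89.69 / 1510.61
= 3.8005 g/L/day

3.8005 g/L/day


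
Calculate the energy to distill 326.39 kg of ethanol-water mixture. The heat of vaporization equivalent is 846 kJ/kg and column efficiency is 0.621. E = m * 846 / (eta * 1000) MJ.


E = m * 846 / (eta * 1000)
= 326.39 * 846 / (0.621 * 1000)
= 444.6472 MJ

444.6472 MJ


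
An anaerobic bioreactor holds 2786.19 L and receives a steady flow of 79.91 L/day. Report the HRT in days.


HRT = V / Q
= 2786.19 / 79.91
= 34.8666 days

34.8666 days


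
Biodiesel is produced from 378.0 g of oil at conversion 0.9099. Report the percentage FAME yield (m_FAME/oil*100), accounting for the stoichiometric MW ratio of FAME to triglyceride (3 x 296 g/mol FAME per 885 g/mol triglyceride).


m_FAME = oil * conv * (3 * 296 / 885) = oil * conv * (888/885)
= 378.0 * 0.9099 * 888 / 885
= 345.1081 g
Y = m_FAME / oil * 100 = conv * (888/885) * 100
= 0.9099 * 888 / 885 * 100
= 91.30%

91.30%


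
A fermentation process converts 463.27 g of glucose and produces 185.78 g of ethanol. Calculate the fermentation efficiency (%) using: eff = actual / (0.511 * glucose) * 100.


Fermentation efficiency = (actual / (0.511 * glucose)) * 100
= (185.78 / (0.511 * 463.27)) * 100
= 78.4773%

78.4773%


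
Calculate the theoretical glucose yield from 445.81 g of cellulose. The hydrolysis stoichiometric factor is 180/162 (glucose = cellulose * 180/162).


glucose = cellulose * 180/162
= 445.81 * 180/162
= 495.3444 g

495.3444 g


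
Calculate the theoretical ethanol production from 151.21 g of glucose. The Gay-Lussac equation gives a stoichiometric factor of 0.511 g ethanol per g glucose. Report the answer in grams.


Theoretical ethanol yield: m_EtOH = 0.511 * m_glucose
m_EtOH = 0.511 * 151.21 = 77.2683 g

77.2683 g


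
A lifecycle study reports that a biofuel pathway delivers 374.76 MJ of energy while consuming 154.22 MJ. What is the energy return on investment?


EROI = E_out / E_in
= 374.76 / 154.22
= 2.4300

2.4300


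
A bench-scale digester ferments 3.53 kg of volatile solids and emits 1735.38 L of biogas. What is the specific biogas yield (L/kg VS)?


Y = V / VS
= 1735.38 / 3.53
= 491.6091 L/kg VS

491.6091 L/kg VS


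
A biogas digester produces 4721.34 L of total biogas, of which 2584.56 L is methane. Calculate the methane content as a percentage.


CH4% = V_CH4 / V_total * 100
= 2584.56 / 4721.34 * 100
= 54.7421%

54.7421%


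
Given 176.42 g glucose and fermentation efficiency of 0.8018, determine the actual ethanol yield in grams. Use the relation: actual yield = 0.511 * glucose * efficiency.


Actual ethanol: m = 0.511 * 176.42 * 0.8018
m = 72.2828 g

72.2828 g


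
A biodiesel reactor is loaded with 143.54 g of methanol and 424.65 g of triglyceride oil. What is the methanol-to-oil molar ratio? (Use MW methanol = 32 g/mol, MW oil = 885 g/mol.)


Molar ratio = n_MeOH / n_oil = (MeOH/32) / (oil/885) = (MeOH * 885) / (32 * oil)
= (143.54 * 885) / (32 * 424.65)
= 9.3484

9.3484


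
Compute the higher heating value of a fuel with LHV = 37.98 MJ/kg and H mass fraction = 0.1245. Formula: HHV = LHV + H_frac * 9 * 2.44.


HHV = LHV + H_frac * 9 * 2.44
= 37.98 + 0.1245 * 9 * 2.44
= 40.7140 MJ/kg

40.7140 MJ/kg


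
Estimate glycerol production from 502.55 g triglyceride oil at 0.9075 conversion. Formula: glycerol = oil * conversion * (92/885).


glycerol = oil * conv * (92/885)
= 502.55 * 0.9075 * 92 / 885
= 47.4101 g

47.4101 g


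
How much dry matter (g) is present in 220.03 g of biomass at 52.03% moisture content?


Wd = Ww * (1 - MC/100)
= 220.03 * (1 - 52.03/100)
= 105.5484 g

105.5484 g


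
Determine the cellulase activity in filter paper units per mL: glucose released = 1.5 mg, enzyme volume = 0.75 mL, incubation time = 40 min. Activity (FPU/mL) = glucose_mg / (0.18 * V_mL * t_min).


Activity = glucose_mg / (0.18 mg/umol * V_mL * t_min)
= 1.5 / (0.18 * 0.75 * 40)
= 0.2778 FPU/mL

0.2778 FPU/mL


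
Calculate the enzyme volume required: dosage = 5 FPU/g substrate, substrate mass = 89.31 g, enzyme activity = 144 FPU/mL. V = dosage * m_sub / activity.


V = dosage * m_sub / activity
V = 5 * 89.31 / 144
V = 3.1010 mL

3.1010 mL


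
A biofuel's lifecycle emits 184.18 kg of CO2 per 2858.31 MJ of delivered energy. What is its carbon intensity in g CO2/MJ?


CI = CO2 * 1000 / E
= 184.18 * 1000 / 2858.31
= 64.4367 g CO2/MJ

64.4367 g CO2/MJ


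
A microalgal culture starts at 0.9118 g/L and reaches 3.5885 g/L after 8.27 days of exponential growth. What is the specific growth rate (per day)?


mu = ln(X2/X1) / dt
= ln(3.5885/0.9118) / 8.27
= 0.1657 per day

0.1657 per day


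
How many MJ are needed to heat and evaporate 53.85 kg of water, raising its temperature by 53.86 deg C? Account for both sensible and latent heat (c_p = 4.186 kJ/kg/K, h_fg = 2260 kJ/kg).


E = m_water * (4.186 * dT + 2260) / 1000
= 53.85 * (4.186 * 53.86 + 2260) / 1000
= 133.8419 MJ

133.8419 MJ


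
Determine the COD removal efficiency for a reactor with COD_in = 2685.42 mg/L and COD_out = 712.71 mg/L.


eta = (COD_in - COD_out) / COD_in * 100
= (2685.42 - 712.71) / 2685.42 * 100
= 73.4600%

73.4600%


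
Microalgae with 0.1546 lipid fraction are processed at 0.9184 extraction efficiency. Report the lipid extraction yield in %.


Y = lipid_content * extraction_eff * 100
= 0.1546 * 0.9184 * 100
= 14.1985%

14.1985%


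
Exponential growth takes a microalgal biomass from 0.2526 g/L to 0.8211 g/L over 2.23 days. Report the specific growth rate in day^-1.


mu = ln(X2/X1) / dt
= ln(0.8211/0.2526) / 2.23
= 0.5286 per day

0.5286 per day


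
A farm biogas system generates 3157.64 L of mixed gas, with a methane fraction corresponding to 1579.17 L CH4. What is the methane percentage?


CH4% = V_CH4 / V_total * 100
= 1579.17 / 3157.64 * 100
= 50.0111%

50.0111%


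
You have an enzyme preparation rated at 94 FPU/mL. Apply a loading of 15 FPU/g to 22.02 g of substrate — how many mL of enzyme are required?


V = dosage * m_sub / activity
V = 15 * 22.02 / 94
V = 3.5138 mL

3.5138 mL


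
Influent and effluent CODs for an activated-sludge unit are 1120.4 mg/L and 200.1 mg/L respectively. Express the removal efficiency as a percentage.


eta = (COD_in - COD_out) / COD_in * 100
= (1120.4 - 200.1) / 1120.4 * 100
= 82.1403%

82.1403%


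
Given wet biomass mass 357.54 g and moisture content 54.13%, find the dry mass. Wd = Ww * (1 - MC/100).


Wd = Ww * (1 - MC/100)
= 357.54 * (1 - 54.13/100)
= 164.0036 g

164.0036 g


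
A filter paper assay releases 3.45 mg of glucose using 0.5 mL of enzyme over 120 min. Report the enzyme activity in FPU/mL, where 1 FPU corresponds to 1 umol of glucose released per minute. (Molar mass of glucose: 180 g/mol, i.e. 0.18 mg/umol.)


Activity = glucose_mg / (0.18 mg/umol * V_mL * t_min)
= 3.45 / (0.18 * 0.5 * 120)
= 0.3194 FPU/mL

0.3194 FPU/mL


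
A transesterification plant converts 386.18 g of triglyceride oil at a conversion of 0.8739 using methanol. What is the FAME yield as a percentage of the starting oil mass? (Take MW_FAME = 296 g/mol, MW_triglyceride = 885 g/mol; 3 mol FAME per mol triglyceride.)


m_FAME = oil * conv * (3 * 296 / 885) = oil * conv * (888/885)
= 386.18 * 0.8739 * 888 / 885
= 338.6267 g
Y = m_FAME / oil * 100 = conv * (888/885) * 100
= 0.8739 * 888 / 885 * 100
= 87.69%

87.69%


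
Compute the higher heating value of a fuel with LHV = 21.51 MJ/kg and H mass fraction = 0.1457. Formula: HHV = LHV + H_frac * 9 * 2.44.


HHV = LHV + H_frac * 9 * 2.44
= 21.51 + 0.1457 * 9 * 2.44
= 24.7096 MJ/kg

24.7096 MJ/kg


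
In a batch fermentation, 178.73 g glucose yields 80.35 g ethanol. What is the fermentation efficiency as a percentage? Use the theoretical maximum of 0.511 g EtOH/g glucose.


Fermentation efficiency = (actual / (0.511 * glucose)) * 100
= (80.35 / (0.511 * 178.73)) * 100
= 87.9767%

87.9767%


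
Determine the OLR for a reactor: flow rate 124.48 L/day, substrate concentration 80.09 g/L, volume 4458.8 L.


OLR = Q * S / V
= 124.48 * 80.09 / 4458.8
= 2.2359 g/L/day

2.2359 g/L/day
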